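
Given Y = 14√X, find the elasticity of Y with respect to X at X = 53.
Elasticity = 1/2

Elasticity = (dY/dX) · (X/Y)

dY/dX = 7/√X
At X = 53: dY/dX = 7·√53/53, Y = 14·√53

Elasticity = (7·√53/53) · (53 / (14·√53)) = 1/2

Interpretation: for a small percentage change in X, the percentage change in Y is approximately 0.50 times as large.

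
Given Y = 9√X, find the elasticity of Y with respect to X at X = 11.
Elasticity = 1/2

Elasticity = (dY/dX) · (X/Y)

dY/dX = 9/(2·√X)
At X = 11: dY/dX = 9·√11/22, Y = 9·√11

Elasticity = (9·√11/22) · (11 / (9·√11)) = 1/2

Interpretation: for a small percentage change in X, the percentage change in Y is approximately 0.50 times as large.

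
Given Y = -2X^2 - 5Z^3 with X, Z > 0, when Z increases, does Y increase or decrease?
Y decreases

Taking the partial derivative:
∂Y/∂Z = -15Z^2

∂Y/∂Z = -15Z^2 < 0 (assuming positive values)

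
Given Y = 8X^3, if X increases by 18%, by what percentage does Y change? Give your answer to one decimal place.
64.3%

For Y = 8X^3:
If X → X(1 + 0.18)
Then Y → Y · (1 + 0.18)^3
     ≈ Y · 1.6430

Percentage change = ((1 + 0.18)^3 − 1) × 100% ≈ 64.3%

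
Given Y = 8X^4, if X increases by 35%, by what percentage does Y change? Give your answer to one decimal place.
232.2%

For Y = 8X^4:
If X → X(1 + 0.35)
Then Y → Y · (1 + 0.35)^4
     ≈ Y · 3.3215

Percentage change = ((1 + 0.35)^4 − 1) × 100% ≈ 232.2%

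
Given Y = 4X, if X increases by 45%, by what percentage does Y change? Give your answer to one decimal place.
45.0%

For Y = 4X:
If X → X(1 + 0.45)
Then Y → Y · (1 + 0.45)^1
     = Y · 1.4500

Percentage change = ((1 + 0.45)^1 − 1) × 100% = 45.0%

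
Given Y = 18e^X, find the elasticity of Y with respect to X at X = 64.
Elasticity = 64

Elasticity = (dY/dX) · (X/Y)

dY/dX = 18·e^X
At X = 64: dY/dX = 18·e^64, Y = 18·e^64

Elasticity = (18·e^64) · (64 / (18·e^64)) = 64

Interpretation: for a small percentage change in X, the percentage change in Y is approximately 64.00 times as large.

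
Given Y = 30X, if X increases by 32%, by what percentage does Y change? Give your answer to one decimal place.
32.0%

For Y = 30X:
If X → X(1 + 0.32)
Then Y → Y · (1 + 0.32)^1
     = Y · 1.3200

Percentage change = ((1 + 0.32)^1 − 1) × 100% = 32.0%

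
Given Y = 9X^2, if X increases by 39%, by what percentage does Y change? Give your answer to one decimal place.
93.2%

For Y = 9X^2:
If X → X(1 + 0.39)
Then Y → Y · (1 + 0.39)^2
     = Y · 1.9321

Percentage change = ((1 + 0.39)^2 − 1) × 100% ≈ 93.2%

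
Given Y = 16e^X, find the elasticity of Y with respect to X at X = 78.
Elasticity = 78

Elasticity = (dY/dX) · (X/Y)

dY/dX = 16·e^X
At X = 78: dY/dX = 16·e^78, Y = 16·e^78

Elasticity = (16·e^78) · (78 / (16·e^78)) = 78

Interpretation: for a small percentage change in X, the percentage change in Y is approximately 78.00 times as large.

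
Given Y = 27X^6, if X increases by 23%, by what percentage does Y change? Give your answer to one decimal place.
246.3%

For Y = 27X^6:
If X → X(1 + 0.23)
Then Y → Y · (1 + 0.23)^6
     ≈ Y · 3.4628

Percentage change = ((1 + 0.23)^6 − 1) × 100% ≈ 246.3%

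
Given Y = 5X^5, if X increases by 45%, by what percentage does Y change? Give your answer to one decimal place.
541.0%

For Y = 5X^5:
If X → X(1 + 0.45)
Then Y → Y · (1 + 0.45)^5
     ≈ Y · 6.4097

Percentage change = ((1 + 0.45)^5 − 1) × 100% ≈ 541.0%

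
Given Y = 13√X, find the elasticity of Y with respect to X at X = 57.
Elasticity = 1/2

Elasticity = (dY/dX) · (X/Y)

dY/dX = 13/(2·√X)
At X = 57: dY/dX = 13·√57/114, Y = 13·√57

Elasticity = (13·√57/114) · (57 / (13·√57)) = 1/2

Interpretation: for a small percentage change in X, the percentage change in Y is approximately 0.50 times as large.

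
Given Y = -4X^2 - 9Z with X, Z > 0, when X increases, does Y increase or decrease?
Y decreases

Taking the partial derivative:
∂Y/∂X = -8X

∂Y/∂X = -8X < 0 (assuming positive values)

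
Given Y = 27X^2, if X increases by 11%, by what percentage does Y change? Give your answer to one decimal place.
23.2%

For Y = 27X^2:
If X → X(1 + 0.11)
Then Y → Y · (1 + 0.11)^2
     = Y · 1.2321

Percentage change = ((1 + 0.11)^2 − 1) × 100% ≈ 23.2%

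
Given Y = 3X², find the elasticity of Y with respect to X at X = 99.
Elasticity = 2

Elasticity = (dY/dX) · (X/Y)

dY/dX = 6·X
At X = 99: dY/dX = 594, Y = 29403

Elasticity = 594 · (99 / 29403) = 2

Interpretation: for a small percentage change in X, the percentage change in Y is approximately 2.00 times as large.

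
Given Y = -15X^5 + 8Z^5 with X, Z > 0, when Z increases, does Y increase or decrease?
Y increases

Taking the partial derivative:
∂Y/∂Z = 40Z^4

∂Y/∂Z = 40Z^4 > 0 (assuming positive values)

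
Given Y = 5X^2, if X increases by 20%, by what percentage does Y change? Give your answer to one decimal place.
44.0%

For Y = 5X^2:
If X → X(1 + 0.2)
Then Y → Y · (1 + 0.2)^2
     = Y · 1.4400

Percentage change = ((1 + 0.2)^2 − 1) × 100% = 44.0%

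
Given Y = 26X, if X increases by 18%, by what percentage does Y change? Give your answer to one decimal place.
18.0%

For Y = 26X:
If X → X(1 + 0.18)
Then Y → Y · (1 + 0.18)^1
     = Y · 1.1800

Percentage change = ((1 + 0.18)^1 − 1) × 100% = 18.0%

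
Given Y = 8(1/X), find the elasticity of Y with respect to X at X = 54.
Elasticity = -1

Elasticity = (dY/dX) · (X/Y)

dY/dX = -8/X²
At X = 54: dY/dX = -2/729, Y = 4/27

Elasticity = (-2/729) · (54 / (4/27)) = -1

Interpretation: for a small percentage change in X, the percentage change in Y is approximately -1.00 times as large.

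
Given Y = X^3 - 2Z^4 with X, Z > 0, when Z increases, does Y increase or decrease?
Y decreases

Taking the partial derivative:
∂Y/∂Z = -8Z^3

∂Y/∂Z = -8Z^3 < 0 (assuming positive values)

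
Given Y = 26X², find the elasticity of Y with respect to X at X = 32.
Elasticity = 2

Elasticity = (dY/dX) · (X/Y)

dY/dX = 52·X
At X = 32: dY/dX = 1664, Y = 26624

Elasticity = 1664 · (32 / 26624) = 2

Interpretation: for a small percentage change in X, the percentage change in Y is approximately 2.00 times as large.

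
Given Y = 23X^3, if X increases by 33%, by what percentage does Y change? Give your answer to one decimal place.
135.3%

For Y = 23X^3:
If X → X(1 + 0.33)
Then Y → Y · (1 + 0.33)^3
     ≈ Y · 2.3526

Percentage change = ((1 + 0.33)^3 − 1) × 100% ≈ 135.3%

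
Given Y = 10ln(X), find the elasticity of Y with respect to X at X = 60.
Elasticity = 1/ln(60) ≈ 0.2442

Elasticity = (dY/dX) · (X/Y)

dY/dX = 10/X
At X = 60: dY/dX = 1/6, Y = 10·ln(60)

Elasticity = (1/6) · (60 / (10·ln(60))) = 1/ln(60) ≈ 0.2442

Interpretation: for a small percentage change in X, the percentage change in Y is approximately 0.24 times as large.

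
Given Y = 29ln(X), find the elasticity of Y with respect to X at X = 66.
Elasticity = 1/ln(66) ≈ 0.2387

Elasticity = (dY/dX) · (X/Y)

dY/dX = 29/X
At X = 66: dY/dX = 29/66, Y = 29·ln(66)

Elasticity = (29/66) · (66 / (29·ln(66))) = 1/ln(66) ≈ 0.2387

Interpretation: for a small percentage change in X, the percentage change in Y is approximately 0.24 times as large.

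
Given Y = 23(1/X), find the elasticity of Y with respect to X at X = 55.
Elasticity = -1

Elasticity = (dY/dX) · (X/Y)

dY/dX = -23/X²
At X = 55: dY/dX = -23/3025, Y = 23/55

Elasticity = (-23/3025) · (55 / (23/55)) = -1

Interpretation: for a small percentage change in X, the percentage change in Y is approximately -1.00 times as large.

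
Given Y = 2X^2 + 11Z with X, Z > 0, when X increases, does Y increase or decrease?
Y increases

Taking the partial derivative:
∂Y/∂X = 4X

∂Y/∂X = 4X > 0 (assuming positive values)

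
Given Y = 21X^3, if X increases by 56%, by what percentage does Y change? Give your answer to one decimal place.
279.6%

For Y = 21X^3:
If X → X(1 + 0.56)
Then Y → Y · (1 + 0.56)^3
     ≈ Y · 3.7964

Percentage change = ((1 + 0.56)^3 − 1) × 100% ≈ 279.6%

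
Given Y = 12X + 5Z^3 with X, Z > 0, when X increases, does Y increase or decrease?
Y increases

Taking the partial derivative:
∂Y/∂X = 12

∂Y/∂X = 12 > 0 (assuming positive values)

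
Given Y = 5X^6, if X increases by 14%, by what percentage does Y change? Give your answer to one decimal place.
119.5%

For Y = 5X^6:
If X → X(1 + 0.14)
Then Y → Y · (1 + 0.14)^6
     ≈ Y · 2.1950

Percentage change = ((1 + 0.14)^6 − 1) × 100% ≈ 119.5%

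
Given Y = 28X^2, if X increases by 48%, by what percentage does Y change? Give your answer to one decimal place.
119.0%

For Y = 28X^2:
If X → X(1 + 0.48)
Then Y → Y · (1 + 0.48)^2
     = Y · 2.1904

Percentage change = ((1 + 0.48)^2 − 1) × 100% ≈ 119.0%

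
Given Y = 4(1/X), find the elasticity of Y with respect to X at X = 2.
Elasticity = -1

Elasticity = (dY/dX) · (X/Y)

dY/dX = -4/X²
At X = 2: dY/dX = -1, Y = 2

Elasticity = (-1) · (2 / 2) = -1

Interpretation: for a small percentage change in X, the percentage change in Y is approximately -1.00 times as large.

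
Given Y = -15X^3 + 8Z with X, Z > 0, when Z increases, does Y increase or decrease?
Y increases

Taking the partial derivative:
∂Y/∂Z = 8

∂Y/∂Z = 8 > 0 (assuming positive values)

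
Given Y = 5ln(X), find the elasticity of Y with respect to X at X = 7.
Elasticity = 1/ln(7) ≈ 0.5139

Elasticity = (dY/dX) · (X/Y)

dY/dX = 5/X
At X = 7: dY/dX = 5/7, Y = 5·ln(7)

Elasticity = (5/7) · (7 / (5·ln(7))) = 1/ln(7) ≈ 0.5139

Interpretation: for a small percentage change in X, the percentage change in Y is approximately 0.51 times as large.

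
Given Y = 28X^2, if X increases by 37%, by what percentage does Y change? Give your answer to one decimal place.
87.7%

For Y = 28X^2:
If X → X(1 + 0.37)
Then Y → Y · (1 + 0.37)^2
     = Y · 1.8769

Percentage change = ((1 + 0.37)^2 − 1) × 100% ≈ 87.7%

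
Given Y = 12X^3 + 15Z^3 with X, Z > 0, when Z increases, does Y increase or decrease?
Y increases

Taking the partial derivative:
∂Y/∂Z = 45Z^2

∂Y/∂Z = 45Z^2 > 0 (assuming positive values)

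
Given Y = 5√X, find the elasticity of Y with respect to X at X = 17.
Elasticity = 1/2

Elasticity = (dY/dX) · (X/Y)

dY/dX = 5/(2·√X)
At X = 17: dY/dX = 5·√17/34, Y = 5·√17

Elasticity = (5·√17/34) · (17 / (5·√17)) = 1/2

Interpretation: for a small percentage change in X, the percentage change in Y is approximately 0.50 times as large.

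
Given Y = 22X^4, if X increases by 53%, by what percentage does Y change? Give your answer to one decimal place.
448.0%

For Y = 22X^4:
If X → X(1 + 0.53)
Then Y → Y · (1 + 0.53)^4
     ≈ Y · 5.4798

Percentage change = ((1 + 0.53)^4 − 1) × 100% ≈ 448.0%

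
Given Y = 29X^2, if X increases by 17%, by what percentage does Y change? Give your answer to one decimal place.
36.9%

For Y = 29X^2:
If X → X(1 + 0.17)
Then Y → Y · (1 + 0.17)^2
     = Y · 1.3689

Percentage change = ((1 + 0.17)^2 − 1) × 100% ≈ 36.9%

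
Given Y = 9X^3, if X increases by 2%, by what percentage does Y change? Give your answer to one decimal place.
6.1%

For Y = 9X^3:
If X → X(1 + 0.02)
Then Y → Y · (1 + 0.02)^3
     ≈ Y · 1.0612

Percentage change = ((1 + 0.02)^3 − 1) × 100% ≈ 6.1%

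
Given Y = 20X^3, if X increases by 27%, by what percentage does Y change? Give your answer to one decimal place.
104.8%

For Y = 20X^3:
If X → X(1 + 0.27)
Then Y → Y · (1 + 0.27)^3
     ≈ Y · 2.0484

Percentage change = ((1 + 0.27)^3 − 1) × 100% ≈ 104.8%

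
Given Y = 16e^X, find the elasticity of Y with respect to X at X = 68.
Elasticity = 68

Elasticity = (dY/dX) · (X/Y)

dY/dX = 16·e^X
At X = 68: dY/dX = 16·e^68, Y = 16·e^68

Elasticity = (16·e^68) · (68 / (16·e^68)) = 68

Interpretation: for a small percentage change in X, the percentage change in Y is approximately 68.00 times as large.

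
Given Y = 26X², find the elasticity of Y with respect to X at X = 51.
Elasticity = 2

Elasticity = (dY/dX) · (X/Y)

dY/dX = 52·X
At X = 51: dY/dX = 2652, Y = 67626

Elasticity = 2652 · (51 / 67626) = 2

Interpretation: for a small percentage change in X, the percentage change in Y is approximately 2.00 times as large.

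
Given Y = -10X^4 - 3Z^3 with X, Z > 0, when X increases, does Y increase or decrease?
Y decreases

Taking the partial derivative:
∂Y/∂X = -40X^3

∂Y/∂X = -40X^3 < 0 (assuming positive values)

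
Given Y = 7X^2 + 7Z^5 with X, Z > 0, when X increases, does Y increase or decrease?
Y increases

Taking the partial derivative:
∂Y/∂X = 14X

∂Y/∂X = 14X > 0 (assuming positive values)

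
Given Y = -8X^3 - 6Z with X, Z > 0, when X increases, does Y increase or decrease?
Y decreases

Taking the partial derivative:
∂Y/∂X = -24X^2

∂Y/∂X = -24X^2 < 0 (assuming positive values)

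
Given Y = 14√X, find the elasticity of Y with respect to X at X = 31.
Elasticity = 1/2

Elasticity = (dY/dX) · (X/Y)

dY/dX = 7/√X
At X = 31: dY/dX = 7·√31/31, Y = 14·√31

Elasticity = (7·√31/31) · (31 / (14·√31)) = 1/2

Interpretation: for a small percentage change in X, the percentage change in Y is approximately 0.50 times as large.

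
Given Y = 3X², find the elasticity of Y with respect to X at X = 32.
Elasticity = 2

Elasticity = (dY/dX) · (X/Y)

dY/dX = 6·X
At X = 32: dY/dX = 192, Y = 3072

Elasticity = 192 · (32 / 3072) = 2

Interpretation: for a small percentage change in X, the percentage change in Y is approximately 2.00 times as large.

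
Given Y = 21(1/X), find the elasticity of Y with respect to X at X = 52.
Elasticity = -1

Elasticity = (dY/dX) · (X/Y)

dY/dX = -21/X²
At X = 52: dY/dX = -21/2704, Y = 21/52

Elasticity = (-21/2704) · (52 / (21/52)) = -1

Interpretation: for a small percentage change in X, the percentage change in Y is approximately -1.00 times as large.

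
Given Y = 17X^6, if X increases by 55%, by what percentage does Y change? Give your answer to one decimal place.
1286.7%

For Y = 17X^6:
If X → X(1 + 0.55)
Then Y → Y · (1 + 0.55)^6
     ≈ Y · 13.8672

Percentage change = ((1 + 0.55)^6 − 1) × 100% ≈ 1286.7%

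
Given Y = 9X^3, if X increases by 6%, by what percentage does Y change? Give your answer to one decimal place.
19.1%

For Y = 9X^3:
If X → X(1 + 0.06)
Then Y → Y · (1 + 0.06)^3
     ≈ Y · 1.1910

Percentage change = ((1 + 0.06)^3 − 1) × 100% ≈ 19.1%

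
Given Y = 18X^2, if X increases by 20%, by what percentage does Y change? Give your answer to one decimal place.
44.0%

For Y = 18X^2:
If X → X(1 + 0.2)
Then Y → Y · (1 + 0.2)^2
     = Y · 1.4400

Percentage change = ((1 + 0.2)^2 − 1) × 100% = 44.0%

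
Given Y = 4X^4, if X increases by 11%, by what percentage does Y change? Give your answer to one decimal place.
51.8%

For Y = 4X^4:
If X → X(1 + 0.11)
Then Y → Y · (1 + 0.11)^4
     ≈ Y · 1.5181

Percentage change = ((1 + 0.11)^4 − 1) × 100% ≈ 51.8%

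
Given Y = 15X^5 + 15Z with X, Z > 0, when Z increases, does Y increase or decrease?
Y increases

Taking the partial derivative:
∂Y/∂Z = 15

∂Y/∂Z = 15 > 0 (assuming positive values)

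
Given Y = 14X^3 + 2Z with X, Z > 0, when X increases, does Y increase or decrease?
Y increases

Taking the partial derivative:
∂Y/∂X = 42X^2

∂Y/∂X = 42X^2 > 0 (assuming positive values)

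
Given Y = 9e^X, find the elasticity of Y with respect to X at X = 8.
Elasticity = 8

Elasticity = (dY/dX) · (X/Y)

dY/dX = 9·e^X
At X = 8: dY/dX = 9·e^8, Y = 9·e^8

Elasticity = (9·e^8) · (8 / (9·e^8)) = 8

Interpretation: for a small percentage change in X, the percentage change in Y is approximately 8.00 times as large.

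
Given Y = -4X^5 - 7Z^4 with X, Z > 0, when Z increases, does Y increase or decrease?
Y decreases

Taking the partial derivative:
∂Y/∂Z = -28Z^3

∂Y/∂Z = -28Z^3 < 0 (assuming positive values)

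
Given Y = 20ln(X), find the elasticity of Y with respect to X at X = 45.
Elasticity = 1/ln(45) ≈ 0.2627

Elasticity = (dY/dX) · (X/Y)

dY/dX = 20/X
At X = 45: dY/dX = 4/9, Y = 20·ln(45)

Elasticity = (4/9) · (45 / (20·ln(45))) = 1/ln(45) ≈ 0.2627

Interpretation: for a small percentage change in X, the percentage change in Y is approximately 0.26 times as large.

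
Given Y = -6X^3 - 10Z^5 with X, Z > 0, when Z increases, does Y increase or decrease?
Y decreases

Taking the partial derivative:
∂Y/∂Z = -50Z^4

∂Y/∂Z = -50Z^4 < 0 (assuming positive values)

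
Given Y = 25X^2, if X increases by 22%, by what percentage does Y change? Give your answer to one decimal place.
48.8%

For Y = 25X^2:
If X → X(1 + 0.22)
Then Y → Y · (1 + 0.22)^2
     = Y · 1.4884

Percentage change = ((1 + 0.22)^2 − 1) × 100% ≈ 48.8%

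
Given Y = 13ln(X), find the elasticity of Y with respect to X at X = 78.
Elasticity = 1/ln(78) ≈ 0.2295

Elasticity = (dY/dX) · (X/Y)

dY/dX = 13/X
At X = 78: dY/dX = 1/6, Y = 13·ln(78)

Elasticity = (1/6) · (78 / (13·ln(78))) = 1/ln(78) ≈ 0.2295

Interpretation: for a small percentage change in X, the percentage change in Y is approximately 0.23 times as large.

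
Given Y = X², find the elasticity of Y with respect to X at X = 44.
Elasticity = 2

Elasticity = (dY/dX) · (X/Y)

dY/dX = 2·X
At X = 44: dY/dX = 88, Y = 1936

Elasticity = 88 · (44 / 1936) = 2

Interpretation: for a small percentage change in X, the percentage change in Y is approximately 2.00 times as large.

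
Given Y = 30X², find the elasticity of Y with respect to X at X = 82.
Elasticity = 2

Elasticity = (dY/dX) · (X/Y)

dY/dX = 60·X
At X = 82: dY/dX = 4920, Y = 201720

Elasticity = 4920 · (82 / 201720) = 2

Interpretation: for a small percentage change in X, the percentage change in Y is approximately 2.00 times as large.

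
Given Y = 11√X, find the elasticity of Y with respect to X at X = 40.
Elasticity = 1/2

Elasticity = (dY/dX) · (X/Y)

dY/dX = 11/(2·√X)
At X = 40: dY/dX = 11·√10/40, Y = 22·√10

Elasticity = (11·√10/40) · (40 / (22·√10)) = 1/2

Interpretation: for a small percentage change in X, the percentage change in Y is approximately 0.50 times as large.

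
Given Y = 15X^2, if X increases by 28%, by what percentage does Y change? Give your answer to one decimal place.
63.8%

For Y = 15X^2:
If X → X(1 + 0.28)
Then Y → Y · (1 + 0.28)^2
     = Y · 1.6384

Percentage change = ((1 + 0.28)^2 − 1) × 100% ≈ 63.8%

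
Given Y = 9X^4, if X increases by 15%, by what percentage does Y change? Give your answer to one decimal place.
74.9%

For Y = 9X^4:
If X → X(1 + 0.15)
Then Y → Y · (1 + 0.15)^4
     ≈ Y · 1.7490

Percentage change = ((1 + 0.15)^4 − 1) × 100% ≈ 74.9%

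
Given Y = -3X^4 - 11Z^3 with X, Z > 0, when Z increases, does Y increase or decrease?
Y decreases

Taking the partial derivative:
∂Y/∂Z = -33Z^2

∂Y/∂Z = -33Z^2 < 0 (assuming positive values)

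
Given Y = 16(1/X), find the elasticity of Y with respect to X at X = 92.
Elasticity = -1

Elasticity = (dY/dX) · (X/Y)

dY/dX = -16/X²
At X = 92: dY/dX = -1/529, Y = 4/23

Elasticity = (-1/529) · (92 / (4/23)) = -1

Interpretation: for a small percentage change in X, the percentage change in Y is approximately -1.00 times as large.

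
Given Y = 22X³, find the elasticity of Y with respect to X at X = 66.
Elasticity = 3

Elasticity = (dY/dX) · (X/Y)

dY/dX = 66·X²
At X = 66: dY/dX = 287496, Y = 6324912

Elasticity = 287496 · (66 / 6324912) = 3

Interpretation: for a small percentage change in X, the percentage change in Y is approximately 3.00 times as large.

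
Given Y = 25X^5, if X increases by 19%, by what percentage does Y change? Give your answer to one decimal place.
138.6%

For Y = 25X^5:
If X → X(1 + 0.19)
Then Y → Y · (1 + 0.19)^5
     ≈ Y · 2.3864

Percentage change = ((1 + 0.19)^5 − 1) × 100% ≈ 138.6%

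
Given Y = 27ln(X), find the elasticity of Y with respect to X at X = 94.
Elasticity = 1/ln(94) ≈ 0.2201

Elasticity = (dY/dX) · (X/Y)

dY/dX = 27/X
At X = 94: dY/dX = 27/94, Y = 27·ln(94)

Elasticity = (27/94) · (94 / (27·ln(94))) = 1/ln(94) ≈ 0.2201

Interpretation: for a small percentage change in X, the percentage change in Y is approximately 0.22 times as large.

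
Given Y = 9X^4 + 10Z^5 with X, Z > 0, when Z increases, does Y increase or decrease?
Y increases

Taking the partial derivative:
∂Y/∂Z = 50Z^4

∂Y/∂Z = 50Z^4 > 0 (assuming positive values)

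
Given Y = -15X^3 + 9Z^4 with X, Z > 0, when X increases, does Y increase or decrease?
Y decreases

Taking the partial derivative:
∂Y/∂X = -45X^2

∂Y/∂X = -45X^2 < 0 (assuming positive values)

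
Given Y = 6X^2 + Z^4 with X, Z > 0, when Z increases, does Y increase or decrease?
Y increases

Taking the partial derivative:
∂Y/∂Z = 4Z^3

∂Y/∂Z = 4Z^3 > 0 (assuming positive values)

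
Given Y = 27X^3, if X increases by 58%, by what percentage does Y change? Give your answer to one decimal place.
294.4%

For Y = 27X^3:
If X → X(1 + 0.58)
Then Y → Y · (1 + 0.58)^3
     ≈ Y · 3.9443

Percentage change = ((1 + 0.58)^3 − 1) × 100% ≈ 294.4%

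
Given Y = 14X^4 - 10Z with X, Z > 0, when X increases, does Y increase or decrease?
Y increases

Taking the partial derivative:
∂Y/∂X = 56X^3

∂Y/∂X = 56X^3 > 0 (assuming positive values)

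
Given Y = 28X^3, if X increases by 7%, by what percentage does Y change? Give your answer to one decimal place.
22.5%

For Y = 28X^3:
If X → X(1 + 0.07)
Then Y → Y · (1 + 0.07)^3
     ≈ Y · 1.2250

Percentage change = ((1 + 0.07)^3 − 1) × 100% ≈ 22.5%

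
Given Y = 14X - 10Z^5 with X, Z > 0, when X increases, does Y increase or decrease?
Y increases

Taking the partial derivative:
∂Y/∂X = 14

∂Y/∂X = 14 > 0 (assuming positive values)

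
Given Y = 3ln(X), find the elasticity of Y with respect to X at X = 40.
Elasticity = 1/ln(40) ≈ 0.2711

Elasticity = (dY/dX) · (X/Y)

dY/dX = 3/X
At X = 40: dY/dX = 3/40, Y = 3·ln(40)

Elasticity = (3/40) · (40 / (3·ln(40))) = 1/ln(40) ≈ 0.2711

Interpretation: for a small percentage change in X, the percentage change in Y is approximately 0.27 times as large.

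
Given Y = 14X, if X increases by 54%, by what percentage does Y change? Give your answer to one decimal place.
54.0%

For Y = 14X:
If X → X(1 + 0.54)
Then Y → Y · (1 + 0.54)^1
     = Y · 1.5400

Percentage change = ((1 + 0.54)^1 − 1) × 100% = 54.0%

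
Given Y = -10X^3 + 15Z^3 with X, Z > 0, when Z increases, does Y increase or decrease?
Y increases

Taking the partial derivative:
∂Y/∂Z = 45Z^2

∂Y/∂Z = 45Z^2 > 0 (assuming positive values)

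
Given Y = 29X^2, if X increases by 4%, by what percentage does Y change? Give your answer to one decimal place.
8.2%

For Y = 29X^2:
If X → X(1 + 0.04)
Then Y → Y · (1 + 0.04)^2
     = Y · 1.0816

Percentage change = ((1 + 0.04)^2 − 1) × 100% ≈ 8.2%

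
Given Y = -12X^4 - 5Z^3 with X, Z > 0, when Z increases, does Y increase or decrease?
Y decreases

Taking the partial derivative:
∂Y/∂Z = -15Z^2

∂Y/∂Z = -15Z^2 < 0 (assuming positive values)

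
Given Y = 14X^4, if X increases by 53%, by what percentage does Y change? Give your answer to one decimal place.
448.0%

For Y = 14X^4:
If X → X(1 + 0.53)
Then Y → Y · (1 + 0.53)^4
     ≈ Y · 5.4798

Percentage change = ((1 + 0.53)^4 − 1) × 100% ≈ 448.0%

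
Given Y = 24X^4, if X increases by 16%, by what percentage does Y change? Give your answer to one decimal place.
81.1%

For Y = 24X^4:
If X → X(1 + 0.16)
Then Y → Y · (1 + 0.16)^4
     ≈ Y · 1.8106

Percentage change = ((1 + 0.16)^4 − 1) × 100% ≈ 81.1%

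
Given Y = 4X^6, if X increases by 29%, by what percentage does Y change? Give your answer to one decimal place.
360.8%

For Y = 4X^6:
If X → X(1 + 0.29)
Then Y → Y · (1 + 0.29)^6
     ≈ Y · 4.6083

Percentage change = ((1 + 0.29)^6 − 1) × 100% ≈ 360.8%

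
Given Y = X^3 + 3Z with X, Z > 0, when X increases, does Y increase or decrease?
Y increases

Taking the partial derivative:
∂Y/∂X = 3X^2

∂Y/∂X = 3X^2 > 0 (assuming positive values)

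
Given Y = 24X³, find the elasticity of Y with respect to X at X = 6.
Elasticity = 3

Elasticity = (dY/dX) · (X/Y)

dY/dX = 72·X²
At X = 6: dY/dX = 2592, Y = 5184

Elasticity = 2592 · (6 / 5184) = 3

Interpretation: for a small percentage change in X, the percentage change in Y is approximately 3.00 times as large.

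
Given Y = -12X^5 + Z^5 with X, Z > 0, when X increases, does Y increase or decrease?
Y decreases

Taking the partial derivative:
∂Y/∂X = -60X^4

∂Y/∂X = -60X^4 < 0 (assuming positive values)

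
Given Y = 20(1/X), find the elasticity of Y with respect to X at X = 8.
Elasticity = -1

Elasticity = (dY/dX) · (X/Y)

dY/dX = -20/X²
At X = 8: dY/dX = -5/16, Y = 5/2

Elasticity = (-5/16) · (8 / (5/2)) = -1

Interpretation: for a small percentage change in X, the percentage change in Y is approximately -1.00 times as large.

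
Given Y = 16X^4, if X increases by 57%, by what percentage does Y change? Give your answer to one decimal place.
507.6%

For Y = 16X^4:
If X → X(1 + 0.57)
Then Y → Y · (1 + 0.57)^4
     ≈ Y · 6.0757

Percentage change = ((1 + 0.57)^4 − 1) × 100% ≈ 507.6%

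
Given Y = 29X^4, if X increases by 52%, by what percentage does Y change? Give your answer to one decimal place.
433.8%

For Y = 29X^4:
If X → X(1 + 0.52)
Then Y → Y · (1 + 0.52)^4
     ≈ Y · 5.3379

Percentage change = ((1 + 0.52)^4 − 1) × 100% ≈ 433.8%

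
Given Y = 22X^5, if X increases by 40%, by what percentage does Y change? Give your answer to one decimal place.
437.8%

For Y = 22X^5:
If X → X(1 + 0.4)
Then Y → Y · (1 + 0.4)^5
     ≈ Y · 5.3782

Percentage change = ((1 + 0.4)^5 − 1) × 100% ≈ 437.8%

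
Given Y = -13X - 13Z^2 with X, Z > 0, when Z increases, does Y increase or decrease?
Y decreases

Taking the partial derivative:
∂Y/∂Z = -26Z

∂Y/∂Z = -26Z < 0 (assuming positive values)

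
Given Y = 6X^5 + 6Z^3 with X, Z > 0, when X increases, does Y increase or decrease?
Y increases

Taking the partial derivative:
∂Y/∂X = 30X^4

∂Y/∂X = 30X^4 > 0 (assuming positive values)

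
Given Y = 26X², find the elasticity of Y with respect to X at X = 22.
Elasticity = 2

Elasticity = (dY/dX) · (X/Y)

dY/dX = 52·X
At X = 22: dY/dX = 1144, Y = 12584

Elasticity = 1144 · (22 / 12584) = 2

Interpretation: for a small percentage change in X, the percentage change in Y is approximately 2.00 times as large.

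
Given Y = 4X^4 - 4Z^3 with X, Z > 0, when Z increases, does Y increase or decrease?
Y decreases

Taking the partial derivative:
∂Y/∂Z = -12Z^2

∂Y/∂Z = -12Z^2 < 0 (assuming positive values)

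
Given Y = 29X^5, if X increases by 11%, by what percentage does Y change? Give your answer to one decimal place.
68.5%

For Y = 29X^5:
If X → X(1 + 0.11)
Then Y → Y · (1 + 0.11)^5
     ≈ Y · 1.6851

Percentage change = ((1 + 0.11)^5 − 1) × 100% ≈ 68.5%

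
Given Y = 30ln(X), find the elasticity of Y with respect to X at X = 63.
Elasticity = 1/ln(63) ≈ 0.2414

Elasticity = (dY/dX) · (X/Y)

dY/dX = 30/X
At X = 63: dY/dX = 10/21, Y = 30·ln(63)

Elasticity = (10/21) · (63 / (30·ln(63))) = 1/ln(63) ≈ 0.2414

Interpretation: for a small percentage change in X, the percentage change in Y is approximately 0.24 times as large.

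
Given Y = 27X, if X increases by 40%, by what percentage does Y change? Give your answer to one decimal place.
40.0%

For Y = 27X:
If X → X(1 + 0.4)
Then Y → Y · (1 + 0.4)^1
     = Y · 1.4000

Percentage change = ((1 + 0.4)^1 − 1) × 100% = 40.0%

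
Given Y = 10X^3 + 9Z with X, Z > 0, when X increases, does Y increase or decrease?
Y increases

Taking the partial derivative:
∂Y/∂X = 30X^2

∂Y/∂X = 30X^2 > 0 (assuming positive values)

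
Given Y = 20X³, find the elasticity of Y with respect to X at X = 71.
Elasticity = 3

Elasticity = (dY/dX) · (X/Y)

dY/dX = 60·X²
At X = 71: dY/dX = 302460, Y = 7158220

Elasticity = 302460 · (71 / 7158220) = 3

Interpretation: for a small percentage change in X, the percentage change in Y is approximately 3.00 times as large.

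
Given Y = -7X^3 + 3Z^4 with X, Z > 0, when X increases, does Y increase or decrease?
Y decreases

Taking the partial derivative:
∂Y/∂X = -21X^2

∂Y/∂X = -21X^2 < 0 (assuming positive values)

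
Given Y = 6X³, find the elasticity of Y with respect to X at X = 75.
Elasticity = 3

Elasticity = (dY/dX) · (X/Y)

dY/dX = 18·X²
At X = 75: dY/dX = 101250, Y = 2531250

Elasticity = 101250 · (75 / 2531250) = 3

Interpretation: for a small percentage change in X, the percentage change in Y is approximately 3.00 times as large.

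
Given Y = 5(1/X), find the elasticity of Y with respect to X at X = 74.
Elasticity = -1

Elasticity = (dY/dX) · (X/Y)

dY/dX = -5/X²
At X = 74: dY/dX = -5/5476, Y = 5/74

Elasticity = (-5/5476) · (74 / (5/74)) = -1

Interpretation: for a small percentage change in X, the percentage change in Y is approximately -1.00 times as large.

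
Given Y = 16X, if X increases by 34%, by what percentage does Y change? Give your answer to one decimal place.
34.0%

For Y = 16X:
If X → X(1 + 0.34)
Then Y → Y · (1 + 0.34)^1
     = Y · 1.3400

Percentage change = ((1 + 0.34)^1 − 1) × 100% = 34.0%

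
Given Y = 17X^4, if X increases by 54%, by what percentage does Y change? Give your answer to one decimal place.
462.4%

For Y = 17X^4:
If X → X(1 + 0.54)
Then Y → Y · (1 + 0.54)^4
     ≈ Y · 5.6245

Percentage change = ((1 + 0.54)^4 − 1) × 100% ≈ 462.4%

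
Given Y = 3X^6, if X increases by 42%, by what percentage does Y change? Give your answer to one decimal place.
719.8%

For Y = 3X^6:
If X → X(1 + 0.42)
Then Y → Y · (1 + 0.42)^6
     ≈ Y · 8.1984

Percentage change = ((1 + 0.42)^6 − 1) × 100% ≈ 719.8%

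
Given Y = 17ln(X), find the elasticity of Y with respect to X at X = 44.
Elasticity = 1/ln(44) ≈ 0.2643

Elasticity = (dY/dX) · (X/Y)

dY/dX = 17/X
At X = 44: dY/dX = 17/44, Y = 17·ln(44)

Elasticity = (17/44) · (44 / (17·ln(44))) = 1/ln(44) ≈ 0.2643

Interpretation: for a small percentage change in X, the percentage change in Y is approximately 0.26 times as large.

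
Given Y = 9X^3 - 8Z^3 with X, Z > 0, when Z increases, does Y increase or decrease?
Y decreases

Taking the partial derivative:
∂Y/∂Z = -24Z^2

∂Y/∂Z = -24Z^2 < 0 (assuming positive values)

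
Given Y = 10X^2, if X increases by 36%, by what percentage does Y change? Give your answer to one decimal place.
85.0%

For Y = 10X^2:
If X → X(1 + 0.36)
Then Y → Y · (1 + 0.36)^2
     = Y · 1.8496

Percentage change = ((1 + 0.36)^2 − 1) × 100% ≈ 85.0%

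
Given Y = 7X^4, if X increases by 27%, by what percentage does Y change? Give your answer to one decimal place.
160.1%

For Y = 7X^4:
If X → X(1 + 0.27)
Then Y → Y · (1 + 0.27)^4
     ≈ Y · 2.6014

Percentage change = ((1 + 0.27)^4 − 1) × 100% ≈ 160.1%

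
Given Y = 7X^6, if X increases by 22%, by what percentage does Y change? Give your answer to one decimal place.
229.7%

For Y = 7X^6:
If X → X(1 + 0.22)
Then Y → Y · (1 + 0.22)^6
     ≈ Y · 3.2973

Percentage change = ((1 + 0.22)^6 − 1) × 100% ≈ 229.7%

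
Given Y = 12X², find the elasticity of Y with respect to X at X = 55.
Elasticity = 2

Elasticity = (dY/dX) · (X/Y)

dY/dX = 24·X
At X = 55: dY/dX = 1320, Y = 36300

Elasticity = 1320 · (55 / 36300) = 2

Interpretation: for a small percentage change in X, the percentage change in Y is approximately 2.00 times as large.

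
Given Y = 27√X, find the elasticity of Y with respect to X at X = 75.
Elasticity = 1/2

Elasticity = (dY/dX) · (X/Y)

dY/dX = 27/(2·√X)
At X = 75: dY/dX = 9·√3/10, Y = 135·√3

Elasticity = (9·√3/10) · (75 / (135·√3)) = 1/2

Interpretation: for a small percentage change in X, the percentage change in Y is approximately 0.50 times as large.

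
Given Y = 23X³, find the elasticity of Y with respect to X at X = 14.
Elasticity = 3

Elasticity = (dY/dX) · (X/Y)

dY/dX = 69·X²
At X = 14: dY/dX = 13524, Y = 63112

Elasticity = 13524 · (14 / 63112) = 3

Interpretation: for a small percentage change in X, the percentage change in Y is approximately 3.00 times as large.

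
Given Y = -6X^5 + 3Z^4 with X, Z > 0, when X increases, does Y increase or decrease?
Y decreases

Taking the partial derivative:
∂Y/∂X = -30X^4

∂Y/∂X = -30X^4 < 0 (assuming positive values)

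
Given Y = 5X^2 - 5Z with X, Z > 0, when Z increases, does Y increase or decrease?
Y decreases

Taking the partial derivative:
∂Y/∂Z = -5

∂Y/∂Z = -5 < 0 (assuming positive values)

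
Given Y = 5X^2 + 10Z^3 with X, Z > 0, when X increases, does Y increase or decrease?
Y increases

Taking the partial derivative:
∂Y/∂X = 10X

∂Y/∂X = 10X > 0 (assuming positive values)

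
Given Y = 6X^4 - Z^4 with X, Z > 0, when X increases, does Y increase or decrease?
Y increases

Taking the partial derivative:
∂Y/∂X = 24X^3

∂Y/∂X = 24X^3 > 0 (assuming positive values)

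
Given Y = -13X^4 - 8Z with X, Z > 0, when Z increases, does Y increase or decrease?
Y decreases

Taking the partial derivative:
∂Y/∂Z = -8

∂Y/∂Z = -8 < 0 (assuming positive values)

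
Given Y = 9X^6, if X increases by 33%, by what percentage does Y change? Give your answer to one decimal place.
453.5%

For Y = 9X^6:
If X → X(1 + 0.33)
Then Y → Y · (1 + 0.33)^6
     ≈ Y · 5.5349

Percentage change = ((1 + 0.33)^6 − 1) × 100% ≈ 453.5%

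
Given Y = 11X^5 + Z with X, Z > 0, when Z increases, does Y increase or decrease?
Y increases

Taking the partial derivative:
∂Y/∂Z = 1

∂Y/∂Z = 1 > 0 (assuming positive values)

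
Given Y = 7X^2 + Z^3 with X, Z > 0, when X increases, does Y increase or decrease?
Y increases

Taking the partial derivative:
∂Y/∂X = 14X

∂Y/∂X = 14X > 0 (assuming positive values)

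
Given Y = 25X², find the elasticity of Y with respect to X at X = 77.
Elasticity = 2

Elasticity = (dY/dX) · (X/Y)

dY/dX = 50·X
At X = 77: dY/dX = 3850, Y = 148225

Elasticity = 3850 · (77 / 148225) = 2

Interpretation: for a small percentage change in X, the percentage change in Y is approximately 2.00 times as large.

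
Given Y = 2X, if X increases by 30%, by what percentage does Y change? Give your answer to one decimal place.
30.0%

For Y = 2X:
If X → X(1 + 0.3)
Then Y → Y · (1 + 0.3)^1
     = Y · 1.3000

Percentage change = ((1 + 0.3)^1 − 1) × 100% = 30.0%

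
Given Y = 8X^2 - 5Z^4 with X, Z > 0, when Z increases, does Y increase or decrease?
Y decreases

Taking the partial derivative:
∂Y/∂Z = -20Z^3

∂Y/∂Z = -20Z^3 < 0 (assuming positive values)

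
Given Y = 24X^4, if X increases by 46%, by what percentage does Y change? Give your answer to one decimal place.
354.4%

For Y = 24X^4:
If X → X(1 + 0.46)
Then Y → Y · (1 + 0.46)^4
     ≈ Y · 4.5437

Percentage change = ((1 + 0.46)^4 − 1) × 100% ≈ 354.4%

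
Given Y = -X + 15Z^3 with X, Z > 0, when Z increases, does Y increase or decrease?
Y increases

Taking the partial derivative:
∂Y/∂Z = 45Z^2

∂Y/∂Z = 45Z^2 > 0 (assuming positive values)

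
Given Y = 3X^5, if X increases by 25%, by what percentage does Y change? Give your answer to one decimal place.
205.2%

For Y = 3X^5:
If X → X(1 + 0.25)
Then Y → Y · (1 + 0.25)^5
     ≈ Y · 3.0518

Percentage change = ((1 + 0.25)^5 − 1) × 100% ≈ 205.2%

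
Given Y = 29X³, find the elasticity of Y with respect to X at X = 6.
Elasticity = 3

Elasticity = (dY/dX) · (X/Y)

dY/dX = 87·X²
At X = 6: dY/dX = 3132, Y = 6264

Elasticity = 3132 · (6 / 6264) = 3

Interpretation: for a small percentage change in X, the percentage change in Y is approximately 3.00 times as large.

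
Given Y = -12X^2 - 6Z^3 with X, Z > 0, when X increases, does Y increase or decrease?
Y decreases

Taking the partial derivative:
∂Y/∂X = -24X

∂Y/∂X = -24X < 0 (assuming positive values)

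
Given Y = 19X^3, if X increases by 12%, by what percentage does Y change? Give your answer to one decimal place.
40.5%

For Y = 19X^3:
If X → X(1 + 0.12)
Then Y → Y · (1 + 0.12)^3
     ≈ Y · 1.4049

Percentage change = ((1 + 0.12)^3 − 1) × 100% ≈ 40.5%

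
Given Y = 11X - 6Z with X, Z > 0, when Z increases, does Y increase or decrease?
Y decreases

Taking the partial derivative:
∂Y/∂Z = -6

∂Y/∂Z = -6 < 0 (assuming positive values)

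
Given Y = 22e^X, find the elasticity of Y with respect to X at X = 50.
Elasticity = 50

Elasticity = (dY/dX) · (X/Y)

dY/dX = 22·e^X
At X = 50: dY/dX = 22·e^50, Y = 22·e^50

Elasticity = (22·e^50) · (50 / (22·e^50)) = 50

Interpretation: for a small percentage change in X, the percentage change in Y is approximately 50.00 times as large.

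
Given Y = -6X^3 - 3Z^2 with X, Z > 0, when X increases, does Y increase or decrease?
Y decreases

Taking the partial derivative:
∂Y/∂X = -18X^2

∂Y/∂X = -18X^2 < 0 (assuming positive values)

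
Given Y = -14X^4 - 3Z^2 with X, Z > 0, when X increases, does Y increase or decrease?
Y decreases

Taking the partial derivative:
∂Y/∂X = -56X^3

∂Y/∂X = -56X^3 < 0 (assuming positive values)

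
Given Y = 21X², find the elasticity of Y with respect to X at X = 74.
Elasticity = 2

Elasticity = (dY/dX) · (X/Y)

dY/dX = 42·X
At X = 74: dY/dX = 3108, Y = 114996

Elasticity = 3108 · (74 / 114996) = 2

Interpretation: for a small percentage change in X, the percentage change in Y is approximately 2.00 times as large.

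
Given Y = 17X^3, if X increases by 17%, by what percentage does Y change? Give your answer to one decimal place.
60.2%

For Y = 17X^3:
If X → X(1 + 0.17)
Then Y → Y · (1 + 0.17)^3
     ≈ Y · 1.6016

Percentage change = ((1 + 0.17)^3 − 1) × 100% ≈ 60.2%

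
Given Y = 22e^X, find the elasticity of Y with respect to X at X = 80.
Elasticity = 80

Elasticity = (dY/dX) · (X/Y)

dY/dX = 22·e^X
At X = 80: dY/dX = 22·e^80, Y = 22·e^80

Elasticity = (22·e^80) · (80 / (22·e^80)) = 80

Interpretation: for a small percentage change in X, the percentage change in Y is approximately 80.00 times as large.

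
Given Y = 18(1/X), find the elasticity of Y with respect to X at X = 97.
Elasticity = -1

Elasticity = (dY/dX) · (X/Y)

dY/dX = -18/X²
At X = 97: dY/dX = -18/9409, Y = 18/97

Elasticity = (-18/9409) · (97 / (18/97)) = -1

Interpretation: for a small percentage change in X, the percentage change in Y is approximately -1.00 times as large.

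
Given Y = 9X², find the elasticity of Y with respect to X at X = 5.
Elasticity = 2

Elasticity = (dY/dX) · (X/Y)

dY/dX = 18·X
At X = 5: dY/dX = 90, Y = 225

Elasticity = 90 · (5 / 225) = 2

Interpretation: for a small percentage change in X, the percentage change in Y is approximately 2.00 times as large.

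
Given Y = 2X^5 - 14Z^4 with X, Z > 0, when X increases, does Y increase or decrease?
Y increases

Taking the partial derivative:
∂Y/∂X = 10X^4

∂Y/∂X = 10X^4 > 0 (assuming positive values)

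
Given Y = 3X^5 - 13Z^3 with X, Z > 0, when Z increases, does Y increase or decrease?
Y decreases

Taking the partial derivative:
∂Y/∂Z = -39Z^2

∂Y/∂Z = -39Z^2 < 0 (assuming positive values)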